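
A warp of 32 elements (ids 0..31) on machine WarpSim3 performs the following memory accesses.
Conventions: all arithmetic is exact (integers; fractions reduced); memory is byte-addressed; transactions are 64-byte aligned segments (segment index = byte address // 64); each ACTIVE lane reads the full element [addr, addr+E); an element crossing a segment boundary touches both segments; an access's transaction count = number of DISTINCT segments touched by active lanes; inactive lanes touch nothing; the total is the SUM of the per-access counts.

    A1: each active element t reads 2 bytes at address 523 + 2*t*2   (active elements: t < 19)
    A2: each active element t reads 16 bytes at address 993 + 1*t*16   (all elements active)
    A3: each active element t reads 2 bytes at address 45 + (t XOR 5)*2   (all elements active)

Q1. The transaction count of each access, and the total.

A1: 2 transactions
A2: 9 transactions
A3: 2 transactions

Answer: 2,9,2; total 13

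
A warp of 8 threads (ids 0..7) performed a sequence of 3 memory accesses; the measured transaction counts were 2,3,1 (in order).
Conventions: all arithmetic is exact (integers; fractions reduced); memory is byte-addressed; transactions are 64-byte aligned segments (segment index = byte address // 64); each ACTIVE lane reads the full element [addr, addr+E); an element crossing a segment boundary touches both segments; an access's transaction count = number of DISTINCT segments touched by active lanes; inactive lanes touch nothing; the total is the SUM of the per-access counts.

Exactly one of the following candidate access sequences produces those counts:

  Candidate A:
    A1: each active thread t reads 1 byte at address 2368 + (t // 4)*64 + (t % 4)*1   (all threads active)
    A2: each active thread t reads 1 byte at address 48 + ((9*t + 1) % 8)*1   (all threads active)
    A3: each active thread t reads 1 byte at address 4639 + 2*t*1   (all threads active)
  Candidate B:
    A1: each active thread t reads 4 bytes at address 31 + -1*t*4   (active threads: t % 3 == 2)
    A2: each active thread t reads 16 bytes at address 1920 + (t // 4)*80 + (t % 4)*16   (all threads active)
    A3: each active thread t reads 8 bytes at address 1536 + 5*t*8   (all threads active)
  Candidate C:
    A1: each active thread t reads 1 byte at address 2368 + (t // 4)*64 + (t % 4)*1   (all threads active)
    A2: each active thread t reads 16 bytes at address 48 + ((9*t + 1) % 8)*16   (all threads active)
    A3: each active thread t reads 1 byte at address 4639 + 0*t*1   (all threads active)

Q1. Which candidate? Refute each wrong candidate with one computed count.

A: A2 gives 1 transaction, not 3
B: A1 gives 1 transaction, not 2
C: all counts match (2,3,1)

Answer: C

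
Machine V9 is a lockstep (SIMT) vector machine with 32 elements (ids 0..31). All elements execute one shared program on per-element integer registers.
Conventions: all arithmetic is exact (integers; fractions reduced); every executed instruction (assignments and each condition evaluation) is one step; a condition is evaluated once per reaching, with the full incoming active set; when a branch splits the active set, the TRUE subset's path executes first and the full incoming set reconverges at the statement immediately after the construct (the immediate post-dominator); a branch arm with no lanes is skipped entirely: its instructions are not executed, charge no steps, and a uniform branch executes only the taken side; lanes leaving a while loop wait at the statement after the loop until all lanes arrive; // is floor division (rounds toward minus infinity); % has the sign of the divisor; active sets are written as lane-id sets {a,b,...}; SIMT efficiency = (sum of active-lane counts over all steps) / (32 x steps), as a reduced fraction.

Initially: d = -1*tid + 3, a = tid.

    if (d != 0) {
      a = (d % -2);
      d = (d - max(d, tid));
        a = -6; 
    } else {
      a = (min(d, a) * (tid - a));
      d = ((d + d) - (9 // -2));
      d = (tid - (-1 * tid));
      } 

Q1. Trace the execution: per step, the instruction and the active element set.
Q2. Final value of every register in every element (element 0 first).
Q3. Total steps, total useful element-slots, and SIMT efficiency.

step 0: eval (d != 0)                {0,1,2,3,4,5,6,7,8,9,10,11,12,13,14,15,16,17,18,19,20,21,22,23,24,25,26,27,28,29,30,31}
step 1: a <- (d % -2)                {0,1,2,4,5,6,7,8,9,10,11,12,13,14,15,16,17,18,19,20,21,22,23,24,25,26,27,28,29,30,31}
step 2: d <- (d - max(d, tid))       {0,1,2,4,5,6,7,8,9,10,11,12,13,14,15,16,17,18,19,20,21,22,23,24,25,26,27,28,29,30,31}
step 3: a <- -6                      {0,1,2,4,5,6,7,8,9,10,11,12,13,14,15,16,17,18,19,20,21,22,23,24,25,26,27,28,29,30,31}
step 4: a <- (min(d, a) * (tid - a)) {3}
step 5: d <- ((d + d) - (9 // -2))   {3}
step 6: d <- (tid - (-1 * tid))      {3}

Answer: 7 steps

d: 0,0,-1,6,-5,-7,-9,-11,-13,-15,-17,-19,-21,-23,-25,-27,-29,-31,-33,-35,-37,-39,-41,-43,-45,-47,-49,-51,-53,-55,-57,-59
a: -6,-6,-6,0,-6,-6,-6,-6,-6,-6,-6,-6,-6,-6,-6,-6,-6,-6,-6,-6,-6,-6,-6,-6,-6,-6,-6,-6,-6,-6,-6,-6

steps = 7; useful = 128; efficiency = 128/224 = 4/7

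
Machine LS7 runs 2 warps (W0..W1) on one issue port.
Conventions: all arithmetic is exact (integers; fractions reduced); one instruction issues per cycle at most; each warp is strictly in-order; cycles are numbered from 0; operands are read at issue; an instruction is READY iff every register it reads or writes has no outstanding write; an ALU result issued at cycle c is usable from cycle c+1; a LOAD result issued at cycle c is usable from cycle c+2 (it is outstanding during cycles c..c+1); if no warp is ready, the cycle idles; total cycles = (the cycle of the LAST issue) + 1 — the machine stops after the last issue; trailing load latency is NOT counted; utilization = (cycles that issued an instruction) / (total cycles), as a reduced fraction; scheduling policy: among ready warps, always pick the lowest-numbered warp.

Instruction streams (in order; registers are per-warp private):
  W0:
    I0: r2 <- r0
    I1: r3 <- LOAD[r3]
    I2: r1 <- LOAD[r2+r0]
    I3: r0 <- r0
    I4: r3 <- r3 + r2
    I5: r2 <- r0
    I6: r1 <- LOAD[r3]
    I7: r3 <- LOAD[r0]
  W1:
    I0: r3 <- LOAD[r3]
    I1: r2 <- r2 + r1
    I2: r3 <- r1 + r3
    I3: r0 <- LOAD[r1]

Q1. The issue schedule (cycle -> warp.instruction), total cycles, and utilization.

cycle 0: W0.I0
cycle 1: W0.I1
cycle 2: W0.I2
cycle 3: W0.I3
cycle 4: W0.I4
cycle 5: W0.I5
cycle 6: W0.I6
cycle 7: W0.I7
cycle 8: W1.I0
cycle 9: W1.I1
cycle 10: W1.I2
cycle 11: W1.I3

Answer: 12 cycles, utilization 1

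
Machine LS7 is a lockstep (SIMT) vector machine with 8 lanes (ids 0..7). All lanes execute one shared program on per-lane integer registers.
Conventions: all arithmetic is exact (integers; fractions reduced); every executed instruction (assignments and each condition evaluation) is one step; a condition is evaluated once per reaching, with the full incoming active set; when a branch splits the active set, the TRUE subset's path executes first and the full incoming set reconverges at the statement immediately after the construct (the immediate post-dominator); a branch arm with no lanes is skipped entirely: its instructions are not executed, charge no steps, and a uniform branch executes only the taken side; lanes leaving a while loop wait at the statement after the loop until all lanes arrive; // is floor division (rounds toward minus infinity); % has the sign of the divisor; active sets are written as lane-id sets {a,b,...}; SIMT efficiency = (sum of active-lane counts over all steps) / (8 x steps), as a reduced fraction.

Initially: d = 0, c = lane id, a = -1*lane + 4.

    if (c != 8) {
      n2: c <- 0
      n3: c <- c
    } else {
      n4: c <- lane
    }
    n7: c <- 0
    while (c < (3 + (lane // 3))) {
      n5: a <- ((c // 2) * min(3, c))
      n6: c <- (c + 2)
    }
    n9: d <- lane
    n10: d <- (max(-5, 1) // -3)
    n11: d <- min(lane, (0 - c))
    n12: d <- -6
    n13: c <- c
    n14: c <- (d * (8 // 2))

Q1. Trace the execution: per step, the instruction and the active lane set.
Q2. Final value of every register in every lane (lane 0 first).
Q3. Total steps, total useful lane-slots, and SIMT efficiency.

step 0: eval (c != 8)                {0,1,2,3,4,5,6,7}
step 1: c <- 0                       {0,1,2,3,4,5,6,7}
step 2: c <- c                       {0,1,2,3,4,5,6,7}
step 3: c <- 0                       {0,1,2,3,4,5,6,7}
step 4: eval (c < (3 + (lane // 3))) {0,1,2,3,4,5,6,7}
step 5: a <- ((c // 2) * min(3, c))  {0,1,2,3,4,5,6,7}
step 6: c <- (c + 2)                 {0,1,2,3,4,5,6,7}
step 7: eval (c < (3 + (lane // 3))) {0,1,2,3,4,5,6,7}
step 8: a <- ((c // 2) * min(3, c))  {0,1,2,3,4,5,6,7}
step 9: c <- (c + 2)                 {0,1,2,3,4,5,6,7}
step 10: eval (c < (3 + (lane // 3))) {0,1,2,3,4,5,6,7}
step 11: a <- ((c // 2) * min(3, c))  {6,7}
step 12: c <- (c + 2)                 {6,7}
step 13: eval (c < (3 + (lane // 3))) {6,7}
step 14: d <- lane                    {0,1,2,3,4,5,6,7}
step 15: d <- (max(-5, 1) // -3)      {0,1,2,3,4,5,6,7}
step 16: d <- min(lane, (0 - c))      {0,1,2,3,4,5,6,7}
step 17: d <- -6                      {0,1,2,3,4,5,6,7}
step 18: c <- c                       {0,1,2,3,4,5,6,7}
step 19: c <- (d * (8 // 2))          {0,1,2,3,4,5,6,7}

Answer: 20 steps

d: -6,-6,-6,-6,-6,-6,-6,-6
c: -24,-24,-24,-24,-24,-24,-24,-24
a: 2,2,2,2,2,2,6,6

steps = 20; useful = 142; efficiency = 142/160 = 71/80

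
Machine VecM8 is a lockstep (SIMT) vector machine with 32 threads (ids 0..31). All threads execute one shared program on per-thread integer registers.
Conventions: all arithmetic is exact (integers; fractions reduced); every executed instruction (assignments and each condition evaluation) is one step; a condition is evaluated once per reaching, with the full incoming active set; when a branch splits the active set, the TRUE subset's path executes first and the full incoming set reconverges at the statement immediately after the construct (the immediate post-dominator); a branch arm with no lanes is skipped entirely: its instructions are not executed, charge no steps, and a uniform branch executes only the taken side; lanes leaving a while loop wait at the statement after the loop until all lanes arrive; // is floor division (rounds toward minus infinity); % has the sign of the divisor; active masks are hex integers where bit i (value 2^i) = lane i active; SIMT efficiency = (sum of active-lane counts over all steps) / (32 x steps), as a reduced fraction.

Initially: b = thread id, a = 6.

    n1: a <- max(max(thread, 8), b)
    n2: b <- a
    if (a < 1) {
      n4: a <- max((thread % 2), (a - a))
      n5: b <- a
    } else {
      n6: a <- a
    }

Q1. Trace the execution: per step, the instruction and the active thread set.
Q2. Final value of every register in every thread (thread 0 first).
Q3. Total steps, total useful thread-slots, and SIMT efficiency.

step 0: a <- max(max(thread, 8), b)  0xffffffff
step 1: b <- a                       0xffffffff
step 2: eval (a < 1)                 0xffffffff
step 3: a <- a                       0xffffffff

Answer: 4 steps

b: 8,8,8,8,8,8,8,8,8,9,10,11,12,13,14,15,16,17,18,19,20,21,22,23,24,25,26,27,28,29,30,31
a: 8,8,8,8,8,8,8,8,8,9,10,11,12,13,14,15,16,17,18,19,20,21,22,23,24,25,26,27,28,29,30,31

steps = 4; useful = 128; efficiency = 128/128 = 1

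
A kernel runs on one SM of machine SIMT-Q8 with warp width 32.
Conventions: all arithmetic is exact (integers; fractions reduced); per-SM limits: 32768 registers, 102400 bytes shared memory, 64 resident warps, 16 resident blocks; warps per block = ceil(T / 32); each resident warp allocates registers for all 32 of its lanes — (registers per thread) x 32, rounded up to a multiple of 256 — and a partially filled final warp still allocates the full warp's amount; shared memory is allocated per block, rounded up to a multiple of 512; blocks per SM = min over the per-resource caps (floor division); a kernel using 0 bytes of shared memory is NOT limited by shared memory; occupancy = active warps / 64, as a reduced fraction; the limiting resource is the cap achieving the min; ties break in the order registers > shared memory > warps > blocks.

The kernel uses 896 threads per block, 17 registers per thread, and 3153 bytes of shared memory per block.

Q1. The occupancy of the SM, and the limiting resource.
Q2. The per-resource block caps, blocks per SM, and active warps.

Answer: occupancy 7/16, limited by registers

registers: 1 block
shared memory: 28 blocks
warps: 2 blocks
blocks: 16 blocks

Answer: 1 block, 28 active warps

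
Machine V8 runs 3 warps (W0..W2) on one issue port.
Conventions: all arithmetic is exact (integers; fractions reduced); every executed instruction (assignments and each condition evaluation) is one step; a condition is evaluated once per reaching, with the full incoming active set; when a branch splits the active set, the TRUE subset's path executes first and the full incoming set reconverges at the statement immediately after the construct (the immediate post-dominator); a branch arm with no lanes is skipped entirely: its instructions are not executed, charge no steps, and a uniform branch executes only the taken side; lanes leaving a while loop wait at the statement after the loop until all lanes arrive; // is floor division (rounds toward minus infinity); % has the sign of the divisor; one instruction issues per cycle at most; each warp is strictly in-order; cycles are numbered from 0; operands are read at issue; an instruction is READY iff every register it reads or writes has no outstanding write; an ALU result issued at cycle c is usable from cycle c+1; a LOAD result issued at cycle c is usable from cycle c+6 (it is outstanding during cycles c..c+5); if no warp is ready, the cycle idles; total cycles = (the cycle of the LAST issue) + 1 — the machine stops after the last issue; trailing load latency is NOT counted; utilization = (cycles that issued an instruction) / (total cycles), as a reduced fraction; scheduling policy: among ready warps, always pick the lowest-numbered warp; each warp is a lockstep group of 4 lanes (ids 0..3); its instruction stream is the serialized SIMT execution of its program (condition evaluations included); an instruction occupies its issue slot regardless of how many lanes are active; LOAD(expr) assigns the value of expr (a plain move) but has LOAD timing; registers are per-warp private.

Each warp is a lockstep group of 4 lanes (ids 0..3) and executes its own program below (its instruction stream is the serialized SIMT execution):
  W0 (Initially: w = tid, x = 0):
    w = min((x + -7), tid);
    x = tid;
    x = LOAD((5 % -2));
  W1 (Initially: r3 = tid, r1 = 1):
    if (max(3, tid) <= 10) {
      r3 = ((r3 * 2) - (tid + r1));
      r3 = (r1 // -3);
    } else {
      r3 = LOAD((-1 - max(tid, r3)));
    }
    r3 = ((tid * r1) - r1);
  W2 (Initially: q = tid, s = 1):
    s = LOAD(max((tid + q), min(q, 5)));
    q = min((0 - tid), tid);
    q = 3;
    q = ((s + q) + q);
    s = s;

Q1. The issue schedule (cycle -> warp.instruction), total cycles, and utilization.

cycle 0: W0.I0
cycle 1: W0.I1
cycle 2: W0.I2
cycle 3: W1.I0
cycle 4: W1.I1
cycle 5: W1.I2
cycle 6: W1.I3
cycle 7: W2.I0
cycle 8: W2.I1
cycle 9: W2.I2
cycle 10: idle
cycle 11: idle
cycle 12: idle
cycle 13: W2.I3
cycle 14: W2.I4

Answer: 15 cycles, utilization 4/5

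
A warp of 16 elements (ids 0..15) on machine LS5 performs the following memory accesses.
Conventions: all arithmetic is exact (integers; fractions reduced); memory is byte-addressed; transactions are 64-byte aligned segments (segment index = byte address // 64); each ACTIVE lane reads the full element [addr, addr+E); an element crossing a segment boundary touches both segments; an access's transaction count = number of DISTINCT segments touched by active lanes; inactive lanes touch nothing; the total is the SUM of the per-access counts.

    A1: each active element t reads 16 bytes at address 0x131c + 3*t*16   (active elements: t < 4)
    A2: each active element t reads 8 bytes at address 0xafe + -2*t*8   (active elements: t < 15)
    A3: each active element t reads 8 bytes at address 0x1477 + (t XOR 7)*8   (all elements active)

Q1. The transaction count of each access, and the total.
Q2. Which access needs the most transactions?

A1: 3 transactions
A2: 5 transactions
A3: 3 transactions

Answer: 3,5,3; total 11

Answer: A2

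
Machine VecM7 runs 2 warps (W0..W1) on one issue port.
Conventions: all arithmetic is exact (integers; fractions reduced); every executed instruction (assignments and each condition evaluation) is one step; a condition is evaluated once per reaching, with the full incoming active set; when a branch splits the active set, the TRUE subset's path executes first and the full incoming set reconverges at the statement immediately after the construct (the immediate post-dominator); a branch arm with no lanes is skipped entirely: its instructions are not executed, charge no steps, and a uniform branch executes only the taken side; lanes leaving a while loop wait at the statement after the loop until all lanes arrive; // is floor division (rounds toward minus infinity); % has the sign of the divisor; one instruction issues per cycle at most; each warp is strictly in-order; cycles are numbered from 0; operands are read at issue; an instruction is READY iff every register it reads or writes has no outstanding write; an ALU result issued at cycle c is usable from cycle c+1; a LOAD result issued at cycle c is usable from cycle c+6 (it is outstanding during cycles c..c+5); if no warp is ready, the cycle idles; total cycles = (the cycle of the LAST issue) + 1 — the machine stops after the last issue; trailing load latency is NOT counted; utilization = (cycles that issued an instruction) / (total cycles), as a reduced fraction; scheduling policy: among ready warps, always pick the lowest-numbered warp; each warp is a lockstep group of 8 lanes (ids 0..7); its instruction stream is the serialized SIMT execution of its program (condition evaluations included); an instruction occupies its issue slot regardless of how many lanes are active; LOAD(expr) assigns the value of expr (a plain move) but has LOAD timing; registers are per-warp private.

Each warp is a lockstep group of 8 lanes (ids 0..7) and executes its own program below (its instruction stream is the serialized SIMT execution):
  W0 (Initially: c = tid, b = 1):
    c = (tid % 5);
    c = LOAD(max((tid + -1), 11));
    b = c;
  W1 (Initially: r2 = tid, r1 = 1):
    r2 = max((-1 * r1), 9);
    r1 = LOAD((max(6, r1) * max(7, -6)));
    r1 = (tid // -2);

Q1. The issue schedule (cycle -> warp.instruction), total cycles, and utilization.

cycle 0: W0.I0
cycle 1: W0.I1
cycle 2: W1.I0
cycle 3: W1.I1
cycle 4: idle
cycle 5: idle
cycle 6: idle
cycle 7: W0.I2
cycle 8: idle
cycle 9: W1.I2

Answer: 10 cycles, utilization 3/5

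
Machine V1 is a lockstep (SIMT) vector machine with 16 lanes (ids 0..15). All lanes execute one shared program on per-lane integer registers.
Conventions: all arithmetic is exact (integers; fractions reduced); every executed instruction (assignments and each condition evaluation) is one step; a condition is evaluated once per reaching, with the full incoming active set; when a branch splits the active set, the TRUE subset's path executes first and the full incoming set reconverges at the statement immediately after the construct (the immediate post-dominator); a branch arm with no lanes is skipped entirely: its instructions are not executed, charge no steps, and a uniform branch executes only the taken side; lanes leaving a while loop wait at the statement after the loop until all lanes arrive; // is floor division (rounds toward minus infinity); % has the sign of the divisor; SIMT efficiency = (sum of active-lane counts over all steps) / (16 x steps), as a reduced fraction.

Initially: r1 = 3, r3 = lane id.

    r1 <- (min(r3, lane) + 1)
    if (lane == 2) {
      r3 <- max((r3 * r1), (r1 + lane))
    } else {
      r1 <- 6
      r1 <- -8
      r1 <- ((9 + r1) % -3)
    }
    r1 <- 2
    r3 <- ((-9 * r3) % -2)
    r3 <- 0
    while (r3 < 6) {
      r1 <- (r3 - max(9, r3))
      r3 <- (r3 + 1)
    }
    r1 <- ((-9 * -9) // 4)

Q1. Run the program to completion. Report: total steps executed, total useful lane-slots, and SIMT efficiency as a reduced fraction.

Answer: 29 steps, 446 useful, 223/232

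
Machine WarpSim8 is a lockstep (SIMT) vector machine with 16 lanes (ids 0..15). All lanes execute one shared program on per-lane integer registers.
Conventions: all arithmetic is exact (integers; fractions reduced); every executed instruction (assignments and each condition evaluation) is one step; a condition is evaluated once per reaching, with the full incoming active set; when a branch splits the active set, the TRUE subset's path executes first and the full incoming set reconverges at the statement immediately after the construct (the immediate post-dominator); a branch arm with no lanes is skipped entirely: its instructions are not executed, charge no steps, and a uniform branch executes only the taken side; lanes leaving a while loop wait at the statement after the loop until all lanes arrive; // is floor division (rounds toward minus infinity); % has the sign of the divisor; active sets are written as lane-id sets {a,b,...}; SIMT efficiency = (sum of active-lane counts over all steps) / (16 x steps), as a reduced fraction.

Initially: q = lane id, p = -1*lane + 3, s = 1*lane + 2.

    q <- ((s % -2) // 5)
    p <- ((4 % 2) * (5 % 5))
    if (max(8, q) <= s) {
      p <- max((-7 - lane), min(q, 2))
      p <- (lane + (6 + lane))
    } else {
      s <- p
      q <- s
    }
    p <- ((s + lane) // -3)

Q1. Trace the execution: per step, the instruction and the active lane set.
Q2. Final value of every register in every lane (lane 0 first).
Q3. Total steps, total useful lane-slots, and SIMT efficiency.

step 0: q <- ((s % -2) // 5)         {0,1,2,3,4,5,6,7,8,9,10,11,12,13,14,15}
step 1: p <- ((4 % 2) * (5 % 5))     {0,1,2,3,4,5,6,7,8,9,10,11,12,13,14,15}
step 2: eval (max(8, q) <= s)        {0,1,2,3,4,5,6,7,8,9,10,11,12,13,14,15}
step 3: p <- max((-7 - lane), min(q, 2)) {6,7,8,9,10,11,12,13,14,15}
step 4: p <- (lane + (6 + lane))     {6,7,8,9,10,11,12,13,14,15}
step 5: s <- p                       {0,1,2,3,4,5}
step 6: q <- s                       {0,1,2,3,4,5}
step 7: p <- ((s + lane) // -3)      {0,1,2,3,4,5,6,7,8,9,10,11,12,13,14,15}

Answer: 8 steps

q: 0,0,0,0,0,0,0,-1,0,-1,0,-1,0,-1,0,-1
p: 0,-1,-1,-1,-2,-2,-5,-6,-6,-7,-8,-8,-9,-10,-10,-11
s: 0,0,0,0,0,0,8,9,10,11,12,13,14,15,16,17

steps = 8; useful = 96; efficiency = 96/128 = 3/4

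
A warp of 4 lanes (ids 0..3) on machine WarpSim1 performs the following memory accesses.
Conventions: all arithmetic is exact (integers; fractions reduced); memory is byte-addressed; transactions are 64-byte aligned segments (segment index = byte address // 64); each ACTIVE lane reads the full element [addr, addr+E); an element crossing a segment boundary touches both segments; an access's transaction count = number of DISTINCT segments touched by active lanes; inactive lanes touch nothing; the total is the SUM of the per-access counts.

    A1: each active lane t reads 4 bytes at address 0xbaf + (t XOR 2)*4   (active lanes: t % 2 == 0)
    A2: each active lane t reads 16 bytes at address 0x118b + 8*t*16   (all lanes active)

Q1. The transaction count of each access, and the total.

A1: 1 transaction
A2: 4 transactions

Answer: 1,4; total 5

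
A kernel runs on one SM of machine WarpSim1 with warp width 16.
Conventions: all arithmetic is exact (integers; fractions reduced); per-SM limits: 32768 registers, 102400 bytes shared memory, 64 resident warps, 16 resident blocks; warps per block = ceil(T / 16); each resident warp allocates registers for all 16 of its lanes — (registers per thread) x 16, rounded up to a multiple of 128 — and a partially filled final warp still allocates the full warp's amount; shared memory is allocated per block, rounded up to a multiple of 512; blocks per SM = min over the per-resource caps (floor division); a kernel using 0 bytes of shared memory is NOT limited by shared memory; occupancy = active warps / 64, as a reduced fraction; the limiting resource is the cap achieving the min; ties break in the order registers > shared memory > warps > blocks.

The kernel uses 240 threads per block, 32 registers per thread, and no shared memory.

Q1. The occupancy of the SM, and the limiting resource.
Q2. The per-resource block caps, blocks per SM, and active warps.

Answer: occupancy 15/16, limited by registers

registers: 4 blocks
shared memory: no limit (kernel uses none)
warps: 4 blocks
blocks: 16 blocks

Answer: 4 blocks, 60 active warps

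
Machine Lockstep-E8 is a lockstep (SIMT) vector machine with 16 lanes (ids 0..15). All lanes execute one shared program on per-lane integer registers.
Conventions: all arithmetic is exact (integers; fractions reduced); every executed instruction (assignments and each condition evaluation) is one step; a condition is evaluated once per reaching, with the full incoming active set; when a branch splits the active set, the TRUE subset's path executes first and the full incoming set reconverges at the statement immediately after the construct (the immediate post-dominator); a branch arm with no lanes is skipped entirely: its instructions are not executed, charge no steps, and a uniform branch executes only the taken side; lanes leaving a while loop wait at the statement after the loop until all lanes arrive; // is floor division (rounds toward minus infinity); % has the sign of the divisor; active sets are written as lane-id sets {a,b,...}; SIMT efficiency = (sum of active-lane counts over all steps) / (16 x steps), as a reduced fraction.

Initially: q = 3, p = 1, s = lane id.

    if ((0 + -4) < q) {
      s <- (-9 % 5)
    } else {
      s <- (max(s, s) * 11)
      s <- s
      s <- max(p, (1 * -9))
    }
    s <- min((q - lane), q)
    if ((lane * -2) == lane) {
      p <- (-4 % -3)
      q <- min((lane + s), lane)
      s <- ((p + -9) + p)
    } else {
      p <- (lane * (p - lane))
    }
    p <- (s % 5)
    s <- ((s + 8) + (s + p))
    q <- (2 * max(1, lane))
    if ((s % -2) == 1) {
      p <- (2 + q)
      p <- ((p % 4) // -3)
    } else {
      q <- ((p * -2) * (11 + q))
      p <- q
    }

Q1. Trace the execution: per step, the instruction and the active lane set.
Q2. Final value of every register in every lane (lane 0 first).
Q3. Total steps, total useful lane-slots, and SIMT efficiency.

step 0: eval ((0 + -4) < q)          {0,1,2,3,4,5,6,7,8,9,10,11,12,13,14,15}
step 1: s <- (-9 % 5)                {0,1,2,3,4,5,6,7,8,9,10,11,12,13,14,15}
step 2: s <- min((q - lane), q)      {0,1,2,3,4,5,6,7,8,9,10,11,12,13,14,15}
step 3: eval ((lane * -2) == lane)   {0,1,2,3,4,5,6,7,8,9,10,11,12,13,14,15}
step 4: p <- (-4 % -3)               {0}
step 5: q <- min((lane + s), lane)   {0}
step 6: s <- ((p + -9) + p)          {0}
step 7: p <- (lane * (p - lane))     {1,2,3,4,5,6,7,8,9,10,11,12,13,14,15}
step 8: p <- (s % 5)                 {0,1,2,3,4,5,6,7,8,9,10,11,12,13,14,15}
step 9: s <- ((s + 8) + (s + p))     {0,1,2,3,4,5,6,7,8,9,10,11,12,13,14,15}
step 10: q <- (2 * max(1, lane))      {0,1,2,3,4,5,6,7,8,9,10,11,12,13,14,15}
step 11: eval ((s % -2) == 1)         {0,1,2,3,4,5,6,7,8,9,10,11,12,13,14,15}
step 12: q <- ((p * -2) * (11 + q))   {0,1,2,3,4,5,6,7,8,9,10,11,12,13,14,15}
step 13: p <- q                       {0,1,2,3,4,5,6,7,8,9,10,11,12,13,14,15}

Answer: 14 steps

q: -104,-52,-30,0,-152,-126,-92,-50,0,-232,-186,-132,-70,0,-312,-246
p: -104,-52,-30,0,-152,-126,-92,-50,0,-232,-186,-132,-70,0,-312,-246
s: -10,14,11,8,10,7,4,1,-2,0,-3,-6,-9,-12,-10,-13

steps = 14; useful = 178; efficiency = 178/224 = 89/112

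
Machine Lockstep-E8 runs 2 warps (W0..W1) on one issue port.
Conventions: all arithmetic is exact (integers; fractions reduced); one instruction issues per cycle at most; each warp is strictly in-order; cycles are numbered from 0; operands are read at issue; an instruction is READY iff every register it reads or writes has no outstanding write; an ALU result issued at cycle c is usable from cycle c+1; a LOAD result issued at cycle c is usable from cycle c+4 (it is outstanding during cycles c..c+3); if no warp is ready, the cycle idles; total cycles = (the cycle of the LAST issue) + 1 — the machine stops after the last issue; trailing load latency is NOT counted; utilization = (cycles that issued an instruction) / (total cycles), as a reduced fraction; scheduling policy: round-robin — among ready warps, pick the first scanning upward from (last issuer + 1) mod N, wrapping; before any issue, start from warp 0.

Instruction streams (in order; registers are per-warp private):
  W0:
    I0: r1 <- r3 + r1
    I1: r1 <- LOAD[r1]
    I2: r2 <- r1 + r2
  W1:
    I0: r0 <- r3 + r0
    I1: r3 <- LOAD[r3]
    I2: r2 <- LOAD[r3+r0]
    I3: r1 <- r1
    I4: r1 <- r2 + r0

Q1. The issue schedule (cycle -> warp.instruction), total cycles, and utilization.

cycle 0: W0.I0
cycle 1: W1.I0
cycle 2: W0.I1
cycle 3: W1.I1
cycle 4: idle
cycle 5: idle
cycle 6: W0.I2
cycle 7: W1.I2
cycle 8: W1.I3
cycle 9: idle
cycle 10: idle
cycle 11: W1.I4

Answer: 12 cycles, utilization 2/3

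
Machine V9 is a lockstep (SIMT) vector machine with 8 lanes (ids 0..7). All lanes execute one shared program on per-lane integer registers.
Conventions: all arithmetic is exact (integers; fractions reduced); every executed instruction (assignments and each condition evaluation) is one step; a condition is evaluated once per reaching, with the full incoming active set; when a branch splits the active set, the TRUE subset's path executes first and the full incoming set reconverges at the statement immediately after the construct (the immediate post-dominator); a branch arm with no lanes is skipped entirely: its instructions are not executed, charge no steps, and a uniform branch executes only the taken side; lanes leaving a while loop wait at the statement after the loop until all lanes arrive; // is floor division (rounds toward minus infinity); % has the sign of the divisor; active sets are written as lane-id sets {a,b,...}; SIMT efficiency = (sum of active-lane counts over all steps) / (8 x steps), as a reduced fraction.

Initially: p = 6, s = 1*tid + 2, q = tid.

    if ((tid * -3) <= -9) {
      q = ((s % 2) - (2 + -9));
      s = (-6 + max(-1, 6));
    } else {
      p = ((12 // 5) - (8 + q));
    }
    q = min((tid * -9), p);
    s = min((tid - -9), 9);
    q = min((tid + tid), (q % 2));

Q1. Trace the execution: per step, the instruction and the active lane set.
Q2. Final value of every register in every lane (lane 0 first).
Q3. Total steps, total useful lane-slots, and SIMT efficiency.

step 0: eval ((tid * -3) <= -9)      {0,1,2,3,4,5,6,7}
step 1: q <- ((s % 2) - (2 + -9))    {3,4,5,6,7}
step 2: s <- (-6 + max(-1, 6))       {3,4,5,6,7}
step 3: p <- ((12 // 5) - (8 + q))   {0,1,2}
step 4: q <- min((tid * -9), p)      {0,1,2,3,4,5,6,7}
step 5: s <- min((tid - -9), 9)      {0,1,2,3,4,5,6,7}
step 6: q <- min((tid + tid), (q % 2)) {0,1,2,3,4,5,6,7}

Answer: 7 steps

p: -6,-7,-8,6,6,6,6,6
s: 9,9,9,9,9,9,9,9
q: 0,1,0,1,0,1,0,1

steps = 7; useful = 45; efficiency = 45/56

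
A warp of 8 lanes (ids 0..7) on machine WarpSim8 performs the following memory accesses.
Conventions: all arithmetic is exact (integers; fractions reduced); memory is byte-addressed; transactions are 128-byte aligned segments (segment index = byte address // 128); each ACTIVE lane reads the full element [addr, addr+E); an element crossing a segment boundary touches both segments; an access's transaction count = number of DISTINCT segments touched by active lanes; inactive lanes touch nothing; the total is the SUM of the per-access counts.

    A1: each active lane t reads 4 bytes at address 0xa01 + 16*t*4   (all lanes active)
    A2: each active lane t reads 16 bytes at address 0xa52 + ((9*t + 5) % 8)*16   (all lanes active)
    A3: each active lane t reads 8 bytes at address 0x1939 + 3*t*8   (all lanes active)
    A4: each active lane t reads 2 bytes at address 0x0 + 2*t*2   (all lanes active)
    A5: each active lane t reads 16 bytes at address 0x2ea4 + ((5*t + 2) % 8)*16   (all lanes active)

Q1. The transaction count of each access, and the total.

A1: 4 transactions
A2: 2 transactions
A3: 2 transactions
A4: 1 transaction
A5: 2 transactions

Answer: 4,2,2,1,2; total 11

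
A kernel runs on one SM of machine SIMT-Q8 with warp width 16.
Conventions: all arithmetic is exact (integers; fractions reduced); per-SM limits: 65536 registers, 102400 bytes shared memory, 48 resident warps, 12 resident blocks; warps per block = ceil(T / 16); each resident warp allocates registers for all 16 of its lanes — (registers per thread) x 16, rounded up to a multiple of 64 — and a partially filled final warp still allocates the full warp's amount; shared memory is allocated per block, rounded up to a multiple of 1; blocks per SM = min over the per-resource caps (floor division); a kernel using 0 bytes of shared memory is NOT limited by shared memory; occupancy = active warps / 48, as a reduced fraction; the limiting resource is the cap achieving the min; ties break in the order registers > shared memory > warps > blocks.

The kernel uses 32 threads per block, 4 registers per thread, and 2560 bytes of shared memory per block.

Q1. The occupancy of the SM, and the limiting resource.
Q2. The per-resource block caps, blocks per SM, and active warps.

Answer: occupancy 1/2, limited by blocks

registers: 512 blocks
shared memory: 40 blocks
warps: 24 blocks
blocks: 12 blocks

Answer: 12 blocks, 24 active warps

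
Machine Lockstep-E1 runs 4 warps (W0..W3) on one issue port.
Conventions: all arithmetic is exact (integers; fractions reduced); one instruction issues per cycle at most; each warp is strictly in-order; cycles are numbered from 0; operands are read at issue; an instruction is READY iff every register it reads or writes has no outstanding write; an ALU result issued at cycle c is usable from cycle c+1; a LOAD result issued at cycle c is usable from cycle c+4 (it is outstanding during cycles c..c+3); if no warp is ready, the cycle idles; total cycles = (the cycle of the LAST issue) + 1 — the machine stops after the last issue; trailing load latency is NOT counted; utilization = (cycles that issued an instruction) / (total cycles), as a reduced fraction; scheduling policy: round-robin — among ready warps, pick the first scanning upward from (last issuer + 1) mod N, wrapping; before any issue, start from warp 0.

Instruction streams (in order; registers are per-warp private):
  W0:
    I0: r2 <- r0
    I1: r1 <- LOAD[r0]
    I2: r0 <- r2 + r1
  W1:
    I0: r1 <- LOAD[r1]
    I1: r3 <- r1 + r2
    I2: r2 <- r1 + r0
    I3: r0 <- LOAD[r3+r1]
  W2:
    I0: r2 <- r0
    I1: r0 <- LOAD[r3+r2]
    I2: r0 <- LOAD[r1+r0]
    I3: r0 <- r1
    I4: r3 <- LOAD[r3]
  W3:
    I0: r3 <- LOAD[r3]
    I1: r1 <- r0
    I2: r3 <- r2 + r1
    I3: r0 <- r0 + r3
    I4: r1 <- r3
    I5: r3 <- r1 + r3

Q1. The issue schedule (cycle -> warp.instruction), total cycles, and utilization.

cycle 0: W0.I0
cycle 1: W1.I0
cycle 2: W2.I0
cycle 3: W3.I0
cycle 4: W0.I1
cycle 5: W1.I1
cycle 6: W2.I1
cycle 7: W3.I1
cycle 8: W0.I2
cycle 9: W1.I2
cycle 10: W2.I2
cycle 11: W3.I2
cycle 12: W1.I3
cycle 13: W3.I3
cycle 14: W2.I3
cycle 15: W3.I4
cycle 16: W2.I4
cycle 17: W3.I5

Answer: 18 cycles, utilization 1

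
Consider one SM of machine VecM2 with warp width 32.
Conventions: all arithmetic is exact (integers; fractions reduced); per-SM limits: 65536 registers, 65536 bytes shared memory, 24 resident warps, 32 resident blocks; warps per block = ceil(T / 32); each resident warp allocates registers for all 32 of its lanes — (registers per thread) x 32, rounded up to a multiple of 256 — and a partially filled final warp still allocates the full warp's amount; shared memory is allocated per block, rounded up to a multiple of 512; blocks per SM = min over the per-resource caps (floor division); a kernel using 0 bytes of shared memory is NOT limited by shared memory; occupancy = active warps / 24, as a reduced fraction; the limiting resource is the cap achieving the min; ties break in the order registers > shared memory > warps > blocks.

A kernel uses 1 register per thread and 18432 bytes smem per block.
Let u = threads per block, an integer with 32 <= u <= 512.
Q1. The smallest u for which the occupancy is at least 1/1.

Answer: u = 225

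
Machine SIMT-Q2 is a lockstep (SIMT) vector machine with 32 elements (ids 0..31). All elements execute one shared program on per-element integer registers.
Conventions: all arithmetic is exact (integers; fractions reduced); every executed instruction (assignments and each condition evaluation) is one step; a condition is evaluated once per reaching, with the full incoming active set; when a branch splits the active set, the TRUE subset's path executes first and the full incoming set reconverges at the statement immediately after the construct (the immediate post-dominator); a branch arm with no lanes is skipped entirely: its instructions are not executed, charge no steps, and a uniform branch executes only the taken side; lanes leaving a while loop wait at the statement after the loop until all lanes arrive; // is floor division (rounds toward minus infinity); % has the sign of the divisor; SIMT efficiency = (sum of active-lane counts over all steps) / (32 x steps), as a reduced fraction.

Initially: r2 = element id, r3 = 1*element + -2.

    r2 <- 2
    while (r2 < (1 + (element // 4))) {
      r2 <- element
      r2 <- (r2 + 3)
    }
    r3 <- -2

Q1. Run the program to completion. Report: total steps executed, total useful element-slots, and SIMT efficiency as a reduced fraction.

Answer: 6 steps, 168 useful, 7/8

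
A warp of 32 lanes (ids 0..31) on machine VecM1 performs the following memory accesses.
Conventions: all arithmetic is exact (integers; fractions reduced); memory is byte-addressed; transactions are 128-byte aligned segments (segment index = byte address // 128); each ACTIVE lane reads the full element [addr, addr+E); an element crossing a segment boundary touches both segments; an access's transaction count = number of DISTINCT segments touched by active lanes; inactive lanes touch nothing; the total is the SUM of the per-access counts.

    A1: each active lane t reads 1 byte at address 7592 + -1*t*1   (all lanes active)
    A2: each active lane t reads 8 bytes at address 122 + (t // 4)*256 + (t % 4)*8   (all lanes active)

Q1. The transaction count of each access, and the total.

A1: 1 transaction
A2: 16 transactions

Answer: 1,16; total 17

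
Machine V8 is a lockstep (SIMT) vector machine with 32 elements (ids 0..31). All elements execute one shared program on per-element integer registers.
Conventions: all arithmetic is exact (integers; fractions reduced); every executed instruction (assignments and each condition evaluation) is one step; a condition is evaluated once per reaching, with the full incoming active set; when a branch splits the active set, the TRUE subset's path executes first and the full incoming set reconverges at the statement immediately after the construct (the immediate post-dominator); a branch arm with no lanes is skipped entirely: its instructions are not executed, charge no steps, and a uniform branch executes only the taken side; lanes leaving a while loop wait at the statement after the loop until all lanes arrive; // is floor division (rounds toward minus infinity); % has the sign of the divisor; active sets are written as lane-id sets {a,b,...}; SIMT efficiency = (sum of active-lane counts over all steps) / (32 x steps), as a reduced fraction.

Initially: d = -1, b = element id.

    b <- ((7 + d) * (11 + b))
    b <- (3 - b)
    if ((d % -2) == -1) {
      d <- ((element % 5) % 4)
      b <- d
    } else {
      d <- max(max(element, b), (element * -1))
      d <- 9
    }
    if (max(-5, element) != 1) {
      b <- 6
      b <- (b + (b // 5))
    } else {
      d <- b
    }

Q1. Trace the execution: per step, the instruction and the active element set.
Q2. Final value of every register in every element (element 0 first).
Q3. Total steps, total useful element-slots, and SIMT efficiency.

step 0: b <- ((7 + d) * (11 + b))    {0,1,2,3,4,5,6,7,8,9,10,11,12,13,14,15,16,17,18,19,20,21,22,23,24,25,26,27,28,29,30,31}
step 1: b <- (3 - b)                 {0,1,2,3,4,5,6,7,8,9,10,11,12,13,14,15,16,17,18,19,20,21,22,23,24,25,26,27,28,29,30,31}
step 2: eval ((d % -2) == -1)        {0,1,2,3,4,5,6,7,8,9,10,11,12,13,14,15,16,17,18,19,20,21,22,23,24,25,26,27,28,29,30,31}
step 3: d <- ((element % 5) % 4)     {0,1,2,3,4,5,6,7,8,9,10,11,12,13,14,15,16,17,18,19,20,21,22,23,24,25,26,27,28,29,30,31}
step 4: b <- d                       {0,1,2,3,4,5,6,7,8,9,10,11,12,13,14,15,16,17,18,19,20,21,22,23,24,25,26,27,28,29,30,31}
step 5: eval (max(-5, element) != 1) {0,1,2,3,4,5,6,7,8,9,10,11,12,13,14,15,16,17,18,19,20,21,22,23,24,25,26,27,28,29,30,31}
step 6: b <- 6                       {0,2,3,4,5,6,7,8,9,10,11,12,13,14,15,16,17,18,19,20,21,22,23,24,25,26,27,28,29,30,31}
step 7: b <- (b + (b // 5))          {0,2,3,4,5,6,7,8,9,10,11,12,13,14,15,16,17,18,19,20,21,22,23,24,25,26,27,28,29,30,31}
step 8: d <- b                       {1}

Answer: 9 steps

d: 0,1,2,3,0,0,1,2,3,0,0,1,2,3,0,0,1,2,3,0,0,1,2,3,0,0,1,2,3,0,0,1
b: 7,1,7,7,7,7,7,7,7,7,7,7,7,7,7,7,7,7,7,7,7,7,7,7,7,7,7,7,7,7,7,7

steps = 9; useful = 255; efficiency = 255/288 = 85/96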